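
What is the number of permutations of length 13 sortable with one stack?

742900

By Knuth's characterisation, the stack-sortable permutations of length 13 are the 231-avoiders, numbering C_13.
C_13 = 742900.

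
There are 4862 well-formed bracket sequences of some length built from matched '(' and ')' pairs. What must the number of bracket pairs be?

Balanced strings of n bracket-pairs are counted by C_n. Since C_9 = 4862, the index is 9.

9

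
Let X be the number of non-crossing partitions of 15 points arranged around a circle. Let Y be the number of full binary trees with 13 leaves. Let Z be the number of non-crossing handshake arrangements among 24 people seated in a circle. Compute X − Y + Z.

The non-crossing partitions of [15] form a lattice of size C_15. So X = C_15 = 9694845.
A full binary tree with L leaves has L−1 internal nodes and is counted by C_{L−1}; L = 13 gives C_12. So Y = C_12 = 208012.
With 24 = 2·12 people, non-crossing handshake pairings are non-crossing perfect matchings on a circle, counted by C_12. So Z = C_12 = 208012.
X − Y + Z = 9694845 − 208012 + 208012 = 9694845.

9694845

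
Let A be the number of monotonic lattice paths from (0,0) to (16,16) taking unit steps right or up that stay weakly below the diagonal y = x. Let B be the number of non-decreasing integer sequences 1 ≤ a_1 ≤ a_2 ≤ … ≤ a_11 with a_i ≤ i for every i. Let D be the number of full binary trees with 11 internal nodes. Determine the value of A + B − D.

Monotone paths in an n×n grid that stay weakly below the diagonal are counted by C_n; here n = 16. So A = C_16 = 35357670.
Such sub-staircase sequences of length n are counted by C_n; here n = 11. So B = C_11 = 58786.
Full binary trees with n internal nodes are counted by C_n; here n = 11. So D = C_11 = 58786.
A + B − D = 35357670 + 58786 − 58786 = 35357670.

35357670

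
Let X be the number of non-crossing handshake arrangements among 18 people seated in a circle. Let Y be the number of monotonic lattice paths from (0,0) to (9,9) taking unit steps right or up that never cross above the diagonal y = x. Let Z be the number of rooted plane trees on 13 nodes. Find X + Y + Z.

217736

With 18 = 2·9 people, non-crossing handshake pairings are non-crossing perfect matchings on a circle, counted by C_9. So X = C_9 = 4862.
Sub-diagonal monotone paths from (0,0) to (9,9) biject with Dyck paths of semilength 9, giving C_9. So Y = C_9 = 4862.
Rooted ordered (plane) trees on m nodes have m−1 edges and are counted by C_{m−1}; m = 13 gives C_12. So Z = C_12 = 208012.
X + Y + Z = 4862 + 4862 + 208012 = 217736.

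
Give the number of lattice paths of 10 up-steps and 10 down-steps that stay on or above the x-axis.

Paths of 10 up- and 10 down-steps that never dip below the axis are Dyck paths; their count is C_10.
C_10 = C(20,10)/11 = 184756/11 = 16796.

16796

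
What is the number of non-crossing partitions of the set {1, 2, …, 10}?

16796

Non-crossing partitions of an n-element set are counted by C_n; here n = 10.
C_10 = C_9 · 2(2·9+1)/(9+2) = 4862 · 38/11 = 16796.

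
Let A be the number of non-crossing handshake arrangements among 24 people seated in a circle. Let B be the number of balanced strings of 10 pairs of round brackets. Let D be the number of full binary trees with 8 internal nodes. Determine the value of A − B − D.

With 24 = 2·12 people, non-crossing handshake pairings are non-crossing perfect matchings on a circle, counted by C_12. So A = C_12 = 208012.
With 10 pairs the number of balanced bracket strings is the Catalan number C_10. So B = C_10 = 16796.
The number of full binary trees on 8 internal nodes is the Catalan number C_8. So D = C_8 = 1430.
A − B − D = 208012 − 16796 − 1430 = 189786.

189786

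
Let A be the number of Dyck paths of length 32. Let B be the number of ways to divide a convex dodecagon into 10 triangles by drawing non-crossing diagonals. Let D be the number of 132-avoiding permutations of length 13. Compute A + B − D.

34631566

A Dyck path with 16 up-steps and 16 down-steps has semilength 16, so there are C_16 of them. So A = C_16 = 35357670.
Triangulations of a convex m-gon are counted by C_{m−2}; with m = 12 this is C_10. So B = C_10 = 16796.
For any fixed pattern of length 3, the pattern-avoiding permutations of [13] number C_13. So D = C_13 = 742900.
A + B − D = 35357670 + 16796 − 742900 = 34631566.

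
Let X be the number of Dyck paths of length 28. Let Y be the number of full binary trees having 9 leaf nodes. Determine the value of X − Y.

Dyck paths of semilength n (length 2n) are counted by C_n; here n = 14. So X = C_14 = 2674440.
Full binary trees with 9 leaves have 9−1 = 8 internal nodes, so there are C_8 of them. So Y = C_8 = 1430.
X − Y = 2674440 − 1430 = 2673010.

2673010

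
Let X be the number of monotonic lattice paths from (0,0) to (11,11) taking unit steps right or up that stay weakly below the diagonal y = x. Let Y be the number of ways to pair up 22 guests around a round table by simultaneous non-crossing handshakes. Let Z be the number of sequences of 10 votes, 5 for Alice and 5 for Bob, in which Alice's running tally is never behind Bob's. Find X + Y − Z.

117530

Sub-diagonal monotone paths from (0,0) to (11,11) biject with Dyck paths of semilength 11, giving C_11. So X = C_11 = 58786.
With 22 = 2·11 people, non-crossing handshake pairings are non-crossing perfect matchings on a circle, counted by C_11. So Y = C_11 = 58786.
Reading a vote for the leader as '(' and for the other as ')' turns such a sequence into a balanced string of 5 pairs, so the count is C_5. So Z = C_5 = 42.
X + Y − Z = 58786 + 58786 − 42 = 117530.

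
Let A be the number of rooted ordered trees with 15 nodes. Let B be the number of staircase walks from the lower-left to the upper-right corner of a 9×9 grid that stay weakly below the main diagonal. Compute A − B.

A rooted plane tree on 15 nodes has 14 edges, and such trees are counted by C_14. So A = C_14 = 2674440.
Monotone paths in an n×n grid that stay weakly below the diagonal are counted by C_n; here n = 9. So B = C_9 = 4862.
A − B = 2674440 − 4862 = 2669578.

2669578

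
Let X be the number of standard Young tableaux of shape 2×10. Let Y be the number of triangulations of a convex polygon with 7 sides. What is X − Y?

16754

Standard Young tableaux of shape 2×n are counted by C_n; here n = 10. So X = C_10 = 16796.
The number of triangulations of a 7-gon is the Catalan number C_5 (index = sides − 2). So Y = C_5 = 42.
X − Y = 16796 − 42 = 16754.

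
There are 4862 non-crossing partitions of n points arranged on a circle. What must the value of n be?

Non-crossing partitions of [n] are counted by C_n, and C_9 = 4862.

9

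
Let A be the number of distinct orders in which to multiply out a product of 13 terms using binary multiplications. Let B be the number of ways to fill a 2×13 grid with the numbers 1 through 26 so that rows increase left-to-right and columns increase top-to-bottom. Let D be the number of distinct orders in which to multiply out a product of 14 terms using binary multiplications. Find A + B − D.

208012

Bracketing 13 factors into binary products is counted by C_{13−1} = C_12. So A = C_12 = 208012.
Standard Young tableaux of shape 2×n are counted by C_n; here n = 13. So B = C_13 = 742900.
Bracketing 14 factors into binary products is counted by C_{14−1} = C_13. So D = C_13 = 742900.
A + B − D = 208012 + 742900 − 742900 = 208012.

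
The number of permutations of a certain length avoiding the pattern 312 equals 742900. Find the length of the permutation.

13

Permutations of [n] avoiding a fixed length-3 pattern are counted by C_n. The Catalan number equal to 742900 is C_13.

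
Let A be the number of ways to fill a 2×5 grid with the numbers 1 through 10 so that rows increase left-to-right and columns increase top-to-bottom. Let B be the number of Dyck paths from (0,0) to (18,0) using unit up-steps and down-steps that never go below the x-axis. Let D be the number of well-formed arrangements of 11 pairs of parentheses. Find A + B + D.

Standard Young tableaux of shape 2×n are counted by C_n; here n = 5. So A = C_5 = 42.
Paths of 9 up- and 9 down-steps that never dip below the axis are Dyck paths; their count is C_9. So B = C_9 = 4862.
Balanced strings of n pairs of brackets are counted by C_n; here n = 11. So D = C_11 = 58786.
A + B + D = 42 + 4862 + 58786 = 63690.

63690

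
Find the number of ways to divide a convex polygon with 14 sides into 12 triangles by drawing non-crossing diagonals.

208012

A convex 14-gon is triangulated into 12 triangles, and the number of such triangulations is the Catalan number C_{14−2} = C_12.
C_12 = 208012.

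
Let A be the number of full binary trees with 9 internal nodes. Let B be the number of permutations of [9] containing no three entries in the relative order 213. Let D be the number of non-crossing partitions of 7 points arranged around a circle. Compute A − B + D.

The number of full binary trees on 9 internal nodes is the Catalan number C_9. So A = C_9 = 4862.
For any fixed pattern of length 3, the pattern-avoiding permutations of [9] number C_9. So B = C_9 = 4862.
Non-crossing partitions of an n-element set are counted by C_n; here n = 7. So D = C_7 = 429.
A − B + D = 4862 − 4862 + 429 = 429.

429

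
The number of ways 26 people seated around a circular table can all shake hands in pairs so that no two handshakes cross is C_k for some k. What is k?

With 26 = 2·13 people, non-crossing handshake pairings are non-crossing perfect matchings on a circle, counted by C_13.

13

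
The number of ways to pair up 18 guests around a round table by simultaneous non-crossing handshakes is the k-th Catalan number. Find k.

Non-crossing handshake pairings of 2n people are counted by C_n; 18 people gives n = 9.

9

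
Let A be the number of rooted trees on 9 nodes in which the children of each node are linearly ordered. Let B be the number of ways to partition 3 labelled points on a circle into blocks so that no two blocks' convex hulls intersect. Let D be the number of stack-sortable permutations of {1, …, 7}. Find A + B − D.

A rooted plane tree on 9 nodes has 8 edges, and such trees are counted by C_8. So A = C_8 = 1430.
Non-crossing partitions of an n-element set are counted by C_n; here n = 3. So B = C_3 = 5.
Stack-sortable permutations are exactly the 231-avoiding ones, counted by C_n; here n = 7. So D = C_7 = 429.
A + B − D = 1430 + 5 − 429 = 1006.

1006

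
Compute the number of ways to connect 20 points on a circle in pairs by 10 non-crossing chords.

Pairing 20 circle points by 10 non-crossing chords gives C_10 matchings.
C_10 = C(20,10)/11 = 184756/11 = 16796.

16796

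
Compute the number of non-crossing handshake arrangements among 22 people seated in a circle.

58786

Non-crossing handshake pairings of 2n people are counted by C_n; 22 people gives n = 11.
C_11 = 58786.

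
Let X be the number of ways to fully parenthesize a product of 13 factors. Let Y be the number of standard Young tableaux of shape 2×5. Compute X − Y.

207970

Parenthesizations of m factors correspond to full binary trees with m leaves, counted by C_{m−1}; m = 13 gives C_12. So X = C_12 = 208012.
Standard Young tableaux of shape 2×n are counted by C_n; here n = 5. So Y = C_5 = 42.
X − Y = 208012 − 42 = 207970.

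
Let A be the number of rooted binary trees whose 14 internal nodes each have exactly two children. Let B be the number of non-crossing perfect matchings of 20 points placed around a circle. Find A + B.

Full binary trees with n internal nodes are counted by C_n; here n = 14. So A = C_14 = 2674440.
Non-crossing perfect matchings of 2n points on a circle are counted by C_n; with 20 points, n = 10. So B = C_10 = 16796.
A + B = 2674440 + 16796 = 2691236.

2691236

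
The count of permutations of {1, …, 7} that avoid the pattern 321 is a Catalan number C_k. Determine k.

7

For any fixed pattern of length 3, the pattern-avoiding permutations of [7] number C_7.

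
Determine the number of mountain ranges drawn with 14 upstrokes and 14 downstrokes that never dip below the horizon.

A Dyck path with 14 up-steps and 14 down-steps has semilength 14, so there are C_14 of them.
C_14 = C(28,14)/15 = 40116600/15 = 2674440.

2674440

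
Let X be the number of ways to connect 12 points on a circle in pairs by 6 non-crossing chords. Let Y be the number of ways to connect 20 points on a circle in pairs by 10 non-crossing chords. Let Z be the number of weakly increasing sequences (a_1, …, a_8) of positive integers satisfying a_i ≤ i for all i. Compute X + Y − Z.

Pairing 12 circle points by 6 non-crossing chords gives C_6 matchings. So X = C_6 = 132.
Pairing 20 circle points by 10 non-crossing chords gives C_10 matchings. So Y = C_10 = 16796.
Weakly increasing sequences with a_i ≤ i biject with Dyck paths of semilength 8, so there are C_8. So Z = C_8 = 1430.
X + Y − Z = 132 + 16796 − 1430 = 15498.

15498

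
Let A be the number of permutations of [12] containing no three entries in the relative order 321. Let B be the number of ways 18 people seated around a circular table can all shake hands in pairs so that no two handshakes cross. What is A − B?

For any fixed pattern of length 3, the pattern-avoiding permutations of [12] number C_12. So A = C_12 = 208012.
With 18 = 2·9 people, non-crossing handshake pairings are non-crossing perfect matchings on a circle, counted by C_9. So B = C_9 = 4862.
A − B = 208012 − 4862 = 203150.

203150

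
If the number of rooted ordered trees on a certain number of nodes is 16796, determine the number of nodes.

11

Rooted ordered trees on m nodes are counted by C_{m−1}. Since C_10 = 16796, the index is 10.
So the index is 10, and the number of nodes is 10 + 1 = 11.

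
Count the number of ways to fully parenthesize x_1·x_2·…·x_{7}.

132

Parenthesizations of m factors correspond to full binary trees with m leaves, counted by C_{m−1}; m = 7 gives C_6.
C_6 = C_5 · 2(2·5+1)/(5+2) = 42 · 22/7 = 132.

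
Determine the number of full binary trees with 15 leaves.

Full binary trees with 15 leaves have 15−1 = 14 internal nodes, so there are C_14 of them.
C_14 = 2674440.

2674440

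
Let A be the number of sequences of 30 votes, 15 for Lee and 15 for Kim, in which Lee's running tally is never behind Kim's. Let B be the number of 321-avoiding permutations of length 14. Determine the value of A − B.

7020405

Ballot sequences with n votes each where one side never trails are Dyck words, counted by C_n; here n = 15. So A = C_15 = 9694845.
For any fixed pattern of length 3, the pattern-avoiding permutations of [14] number C_14. So B = C_14 = 2674440.
A − B = 9694845 − 2674440 = 7020405.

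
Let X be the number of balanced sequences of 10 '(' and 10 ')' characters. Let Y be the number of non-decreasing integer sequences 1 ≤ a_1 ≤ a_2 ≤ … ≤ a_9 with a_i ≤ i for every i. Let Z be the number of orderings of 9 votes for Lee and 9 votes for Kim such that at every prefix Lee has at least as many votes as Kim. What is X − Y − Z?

Balanced strings of n pairs of brackets are counted by C_n; here n = 10. So X = C_10 = 16796.
Such sub-staircase sequences of length n are counted by C_n; here n = 9. So Y = C_9 = 4862.
Ballot sequences with n votes each where one side never trails are Dyck words, counted by C_n; here n = 9. So Z = C_9 = 4862.
X − Y − Z = 16796 − 4862 − 4862 = 7072.

7072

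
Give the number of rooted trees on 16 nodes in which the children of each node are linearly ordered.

Rooted ordered (plane) trees on m nodes have m−1 edges and are counted by C_{m−1}; m = 16 gives C_15.
C_15 = C_14 · 2(2·14+1)/(14+2) = 2674440 · 58/16 = 9694845.

9694845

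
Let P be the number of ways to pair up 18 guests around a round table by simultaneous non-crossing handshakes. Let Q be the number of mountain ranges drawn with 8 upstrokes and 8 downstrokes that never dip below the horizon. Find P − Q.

With 18 = 2·9 people, non-crossing handshake pairings are non-crossing perfect matchings on a circle, counted by C_9. So P = C_9 = 4862.
A Dyck path with 8 up-steps and 8 down-steps has semilength 8, so there are C_8 of them. So Q = C_8 = 1430.
P − Q = 4862 − 1430 = 3432.

3432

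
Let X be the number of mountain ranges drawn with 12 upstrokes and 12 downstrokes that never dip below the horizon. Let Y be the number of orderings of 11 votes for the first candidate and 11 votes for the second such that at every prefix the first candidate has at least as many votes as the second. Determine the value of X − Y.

149226

Paths of 12 up- and 12 down-steps that never dip below the axis are Dyck paths; their count is C_12. So X = C_12 = 208012.
Reading a vote for the leader as '(' and for the other as ')' turns such a sequence into a balanced string of 11 pairs, so the count is C_11. So Y = C_11 = 58786.
X − Y = 208012 − 58786 = 149226.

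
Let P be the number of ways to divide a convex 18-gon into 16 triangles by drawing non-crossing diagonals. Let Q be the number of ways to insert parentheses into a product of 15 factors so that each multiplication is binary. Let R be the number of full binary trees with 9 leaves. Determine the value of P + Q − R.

38030680

A convex 18-gon is triangulated into 16 triangles, and the number of such triangulations is the Catalan number C_{18−2} = C_16. So P = C_16 = 35357670.
Bracketing 15 factors into binary products is counted by C_{15−1} = C_14. So Q = C_14 = 2674440.
Full binary trees with 9 leaves have 9−1 = 8 internal nodes, so there are C_8 of them. So R = C_8 = 1430.
P + Q − R = 35357670 + 2674440 − 1430 = 38030680.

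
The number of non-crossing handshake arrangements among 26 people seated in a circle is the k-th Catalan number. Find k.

13

Non-crossing handshake pairings of 2n people are counted by C_n; 26 people gives n = 13.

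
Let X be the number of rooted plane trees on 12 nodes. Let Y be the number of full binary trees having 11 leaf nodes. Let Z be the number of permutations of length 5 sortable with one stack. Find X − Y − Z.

41948

A rooted plane tree on 12 nodes has 11 edges, and such trees are counted by C_11. So X = C_11 = 58786.
Full binary trees with 11 leaves have 11−1 = 10 internal nodes, so there are C_10 of them. So Y = C_10 = 16796.
By Knuth's characterisation, the stack-sortable permutations of length 5 are the 231-avoiders, numbering C_5. So Z = C_5 = 42.
X − Y − Z = 58786 − 16796 − 42 = 41948.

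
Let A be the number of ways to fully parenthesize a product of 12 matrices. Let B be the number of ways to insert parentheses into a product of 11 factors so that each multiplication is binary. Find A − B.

41990

Bracketing 12 factors into binary products is counted by C_{12−1} = C_11. So A = C_11 = 58786.
Bracketing 11 factors into binary products is counted by C_{11−1} = C_10. So B = C_10 = 16796.
A − B = 58786 − 16796 = 41990.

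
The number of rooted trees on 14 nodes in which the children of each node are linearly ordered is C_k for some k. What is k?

13

A rooted plane tree on 14 nodes has 13 edges, and such trees are counted by C_13.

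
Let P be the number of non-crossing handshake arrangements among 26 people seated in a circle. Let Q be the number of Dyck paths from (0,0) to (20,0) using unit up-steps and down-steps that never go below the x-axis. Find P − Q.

With 26 = 2·13 people, non-crossing handshake pairings are non-crossing perfect matchings on a circle, counted by C_13. So P = C_13 = 742900.
Paths of 10 up- and 10 down-steps that never dip below the axis are Dyck paths; their count is C_10. So Q = C_10 = 16796.
P − Q = 742900 − 16796 = 726104.

726104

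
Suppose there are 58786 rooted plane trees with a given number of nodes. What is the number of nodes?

Rooted ordered trees on m nodes are counted by C_{m−1}; 58786 = C_11.
So the index is 11, and the number of nodes is 11 + 1 = 12.

12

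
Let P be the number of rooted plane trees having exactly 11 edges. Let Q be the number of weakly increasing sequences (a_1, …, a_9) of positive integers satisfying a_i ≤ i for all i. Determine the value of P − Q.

53924

Rooted ordered trees with n edges are counted by C_n; here n = 11. So P = C_11 = 58786.
Weakly increasing sequences with a_i ≤ i biject with Dyck paths of semilength 9, so there are C_9. So Q = C_9 = 4862.
P − Q = 58786 − 4862 = 53924.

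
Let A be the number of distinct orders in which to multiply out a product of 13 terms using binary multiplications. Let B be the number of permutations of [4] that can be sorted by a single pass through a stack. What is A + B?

Bracketing 13 factors into binary products is counted by C_{13−1} = C_12. So A = C_12 = 208012.
Stack-sortable permutations are exactly the 231-avoiding ones, counted by C_n; here n = 4. So B = C_4 = 14.
A + B = 208012 + 14 = 208026.

208026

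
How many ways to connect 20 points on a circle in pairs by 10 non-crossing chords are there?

16796

Non-crossing perfect matchings of 2n points on a circle are counted by C_n; with 20 points, n = 10.
C_10 = C(20,10)/11 = 184756/11 = 16796.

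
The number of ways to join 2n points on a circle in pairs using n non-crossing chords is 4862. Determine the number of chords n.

Non-crossing pairings of 2n points on a circle are counted by C_n. The Catalan number equal to 4862 is C_9.

9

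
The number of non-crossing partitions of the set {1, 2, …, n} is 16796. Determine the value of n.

Non-crossing partitions of [n] are counted by C_n, and C_10 = 16796.

10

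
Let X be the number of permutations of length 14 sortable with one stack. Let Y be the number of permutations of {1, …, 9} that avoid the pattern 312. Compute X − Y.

By Knuth's characterisation, the stack-sortable permutations of length 14 are the 231-avoiders, numbering C_14. So X = C_14 = 2674440.
Permutations of [n] avoiding any single length-3 pattern are counted by C_n; here n = 9. So Y = C_9 = 4862.
X − Y = 2674440 − 4862 = 2669578.

2669578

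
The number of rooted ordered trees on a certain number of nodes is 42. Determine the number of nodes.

Rooted ordered trees on m nodes are counted by C_{m−1}, and C_5 = 42.
So the index is 5, and the number of nodes is 5 + 1 = 6.

6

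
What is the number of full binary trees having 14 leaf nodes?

742900

A full binary tree with L leaves has L−1 internal nodes and is counted by C_{L−1}; L = 14 gives C_13.
C_13 = C_12 · 2(2·12+1)/(12+2) = 208012 · 50/14 = 742900.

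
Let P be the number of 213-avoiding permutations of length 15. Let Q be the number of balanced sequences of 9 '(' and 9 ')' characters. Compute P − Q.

For any fixed pattern of length 3, the pattern-avoiding permutations of [15] number C_15. So P = C_15 = 9694845.
A balanced arrangement of 9 bracket pairs is a Dyck word of semilength 9, so the count is C_9. So Q = C_9 = 4862.
P − Q = 9694845 − 4862 = 9689983.

9689983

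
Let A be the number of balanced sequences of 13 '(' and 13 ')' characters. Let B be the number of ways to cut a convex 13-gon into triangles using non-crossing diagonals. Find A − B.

684114

With 13 pairs the number of balanced bracket strings is the Catalan number C_13. So A = C_13 = 742900.
A convex 13-gon is triangulated into 11 triangles, and the number of such triangulations is the Catalan number C_{13−2} = C_11. So B = C_11 = 58786.
A − B = 742900 − 58786 = 684114.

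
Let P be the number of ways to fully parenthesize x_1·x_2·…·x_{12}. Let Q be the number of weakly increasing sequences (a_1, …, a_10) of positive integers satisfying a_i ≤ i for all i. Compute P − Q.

Ways to associate a product of 12 factors correspond to binary trees on 12 leaves, so the count is C_11. So P = C_11 = 58786.
Weakly increasing sequences with a_i ≤ i biject with Dyck paths of semilength 10, so there are C_10. So Q = C_10 = 16796.
P − Q = 58786 − 16796 = 41990.

41990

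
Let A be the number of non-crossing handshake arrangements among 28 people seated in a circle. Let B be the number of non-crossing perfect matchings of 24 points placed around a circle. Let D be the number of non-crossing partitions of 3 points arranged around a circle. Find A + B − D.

Non-crossing handshake pairings of 2n people are counted by C_n; 28 people gives n = 14. So A = C_14 = 2674440.
Pairing 24 circle points by 12 non-crossing chords gives C_12 matchings. So B = C_12 = 208012.
Non-crossing partitions of an n-element set are counted by C_n; here n = 3. So D = C_3 = 5.
A + B − D = 2674440 + 208012 − 5 = 2882447.

2882447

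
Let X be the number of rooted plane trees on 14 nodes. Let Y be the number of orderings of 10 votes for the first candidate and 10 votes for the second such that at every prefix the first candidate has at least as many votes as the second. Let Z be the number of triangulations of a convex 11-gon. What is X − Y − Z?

A rooted plane tree on 14 nodes has 13 edges, and such trees are counted by C_13. So X = C_13 = 742900.
Ballot sequences with n votes each where one side never trails are Dyck words, counted by C_n; here n = 10. So Y = C_10 = 16796.
The number of triangulations of an 11-gon is the Catalan number C_9 (index = sides − 2). So Z = C_9 = 4862.
X − Y − Z = 742900 − 16796 − 4862 = 721242.

721242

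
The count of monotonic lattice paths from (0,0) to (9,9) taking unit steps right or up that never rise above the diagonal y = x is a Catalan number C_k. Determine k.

9

Monotone paths in an n×n grid that stay weakly below the diagonal are counted by C_n; here n = 9.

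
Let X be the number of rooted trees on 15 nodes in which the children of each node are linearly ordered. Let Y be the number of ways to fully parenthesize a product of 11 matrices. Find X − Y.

A rooted plane tree on 15 nodes has 14 edges, and such trees are counted by C_14. So X = C_14 = 2674440.
Ways to associate a product of 11 factors correspond to binary trees on 11 leaves, so the count is C_10. So Y = C_10 = 16796.
X − Y = 2674440 − 16796 = 2657644.

2657644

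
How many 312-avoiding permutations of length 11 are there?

For any fixed pattern of length 3, the pattern-avoiding permutations of [11] number C_11.
C_11 = C(22,11)/12 = 705432/12 = 58786.

58786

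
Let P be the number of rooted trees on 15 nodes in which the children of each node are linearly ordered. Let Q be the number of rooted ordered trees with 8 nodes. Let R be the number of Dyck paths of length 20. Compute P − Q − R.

A rooted plane tree on 15 nodes has 14 edges, and such trees are counted by C_14. So P = C_14 = 2674440.
Rooted ordered (plane) trees on m nodes have m−1 edges and are counted by C_{m−1}; m = 8 gives C_7. So Q = C_7 = 429.
Dyck paths of semilength n (length 2n) are counted by C_n; here n = 10. So R = C_10 = 16796.
P − Q − R = 2674440 − 429 − 16796 = 2657215.

2657215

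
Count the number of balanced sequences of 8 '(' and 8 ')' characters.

With 8 pairs the number of balanced bracket strings is the Catalan number C_8.
C_8 = C(16,8)/9 = 12870/9 = 1430.

1430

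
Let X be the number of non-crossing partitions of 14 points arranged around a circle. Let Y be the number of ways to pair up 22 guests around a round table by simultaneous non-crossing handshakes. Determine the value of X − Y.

2615654

The non-crossing partitions of [14] form a lattice of size C_14. So X = C_14 = 2674440.
Non-crossing handshake pairings of 2n people are counted by C_n; 22 people gives n = 11. So Y = C_11 = 58786.
X − Y = 2674440 − 58786 = 2615654.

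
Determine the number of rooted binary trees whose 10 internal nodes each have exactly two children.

Full binary trees with n internal nodes are counted by C_n; here n = 10.
C_10 = C_9 · 2(2·9+1)/(9+2) = 4862 · 38/11 = 16796.

16796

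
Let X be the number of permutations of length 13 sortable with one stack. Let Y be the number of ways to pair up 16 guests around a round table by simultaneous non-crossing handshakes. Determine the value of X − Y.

By Knuth's characterisation, the stack-sortable permutations of length 13 are the 231-avoiders, numbering C_13. So X = C_13 = 742900.
With 16 = 2·8 people, non-crossing handshake pairings are non-crossing perfect matchings on a circle, counted by C_8. So Y = C_8 = 1430.
X − Y = 742900 − 1430 = 741470.

741470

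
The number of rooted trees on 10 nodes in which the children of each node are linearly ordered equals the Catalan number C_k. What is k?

9

A rooted plane tree on 10 nodes has 9 edges, and such trees are counted by C_9.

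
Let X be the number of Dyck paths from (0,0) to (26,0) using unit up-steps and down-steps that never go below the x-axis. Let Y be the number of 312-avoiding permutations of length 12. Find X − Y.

Paths of 13 up- and 13 down-steps that never dip below the axis are Dyck paths; their count is C_13. So X = C_13 = 742900.
Permutations of [n] avoiding any single length-3 pattern are counted by C_n; here n = 12. So Y = C_12 = 208012.
X − Y = 742900 − 208012 = 534888.

534888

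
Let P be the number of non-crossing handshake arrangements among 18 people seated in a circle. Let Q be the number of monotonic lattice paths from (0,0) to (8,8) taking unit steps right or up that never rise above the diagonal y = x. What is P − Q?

3432

With 18 = 2·9 people, non-crossing handshake pairings are non-crossing perfect matchings on a circle, counted by C_9. So P = C_9 = 4862.
Monotone paths in an n×n grid that stay weakly below the diagonal are counted by C_n; here n = 8. So Q = C_8 = 1430.
P − Q = 4862 − 1430 = 3432.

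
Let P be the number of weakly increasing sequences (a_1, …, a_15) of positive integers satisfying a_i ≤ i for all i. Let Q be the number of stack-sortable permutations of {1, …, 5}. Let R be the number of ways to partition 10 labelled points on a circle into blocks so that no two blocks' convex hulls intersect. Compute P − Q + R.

Such sub-staircase sequences of length n are counted by C_n; here n = 15. So P = C_15 = 9694845.
Stack-sortable permutations are exactly the 231-avoiding ones, counted by C_n; here n = 5. So Q = C_5 = 42.
Non-crossing partitions of an n-element set are counted by C_n; here n = 10. So R = C_10 = 16796.
P − Q + R = 9694845 − 42 + 16796 = 9711599.

9711599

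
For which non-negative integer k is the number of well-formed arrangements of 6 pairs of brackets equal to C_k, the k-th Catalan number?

6

With 6 pairs the number of balanced bracket strings is the Catalan number C_6.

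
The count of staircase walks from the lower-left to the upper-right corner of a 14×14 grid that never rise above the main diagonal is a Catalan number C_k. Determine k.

Sub-diagonal monotone paths from (0,0) to (14,14) biject with Dyck paths of semilength 14, giving C_14.

14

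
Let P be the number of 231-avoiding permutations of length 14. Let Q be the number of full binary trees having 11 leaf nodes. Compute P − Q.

2657644

Permutations of [n] avoiding any single length-3 pattern are counted by C_n; here n = 14. So P = C_14 = 2674440.
Full binary trees with 11 leaves have 11−1 = 10 internal nodes, so there are C_10 of them. So Q = C_10 = 16796.
P − Q = 2674440 − 16796 = 2657644.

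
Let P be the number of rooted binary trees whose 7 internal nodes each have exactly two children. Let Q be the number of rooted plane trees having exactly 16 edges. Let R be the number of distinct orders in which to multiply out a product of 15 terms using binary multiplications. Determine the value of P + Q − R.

32683659

The number of full binary trees on 7 internal nodes is the Catalan number C_7. So P = C_7 = 429.
Rooted ordered trees with n edges are counted by C_n; here n = 16. So Q = C_16 = 35357670.
Bracketing 15 factors into binary products is counted by C_{15−1} = C_14. So R = C_14 = 2674440.
P + Q − R = 429 + 35357670 − 2674440 = 32683659.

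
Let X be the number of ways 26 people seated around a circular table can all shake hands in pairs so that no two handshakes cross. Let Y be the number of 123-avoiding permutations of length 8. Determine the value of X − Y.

741470

Non-crossing handshake pairings of 2n people are counted by C_n; 26 people gives n = 13. So X = C_13 = 742900.
For any fixed pattern of length 3, the pattern-avoiding permutations of [8] number C_8. So Y = C_8 = 1430.
X − Y = 742900 − 1430 = 741470.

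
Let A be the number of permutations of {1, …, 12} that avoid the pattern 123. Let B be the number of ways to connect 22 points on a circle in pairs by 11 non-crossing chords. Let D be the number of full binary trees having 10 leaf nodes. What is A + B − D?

Permutations of [n] avoiding any single length-3 pattern are counted by C_n; here n = 12. So A = C_12 = 208012.
Non-crossing perfect matchings of 2n points on a circle are counted by C_n; with 22 points, n = 11. So B = C_11 = 58786.
A full binary tree with L leaves has L−1 internal nodes and is counted by C_{L−1}; L = 10 gives C_9. So D = C_9 = 4862.
A + B − D = 208012 + 58786 − 4862 = 261936.

261936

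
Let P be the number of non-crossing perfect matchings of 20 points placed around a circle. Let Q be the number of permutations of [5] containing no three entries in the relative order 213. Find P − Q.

16754

Pairing 20 circle points by 10 non-crossing chords gives C_10 matchings. So P = C_10 = 16796.
Permutations of [n] avoiding any single length-3 pattern are counted by C_n; here n = 5. So Q = C_5 = 42.
P − Q = 16796 − 42 = 16754.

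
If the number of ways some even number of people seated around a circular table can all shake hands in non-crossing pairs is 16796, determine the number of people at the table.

20

Non-crossing handshake pairings of 2n people are counted by C_n. The Catalan number equal to 16796 is C_10.
So n = 10, and there are 2n = 20 people.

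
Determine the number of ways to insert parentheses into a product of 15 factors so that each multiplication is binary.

2674440

Ways to associate a product of 15 factors correspond to binary trees on 15 leaves, so the count is C_14.
C_14 = C(28,14)/15 = 40116600/15 = 2674440.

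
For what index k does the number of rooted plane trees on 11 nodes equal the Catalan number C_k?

Rooted ordered (plane) trees on m nodes have m−1 edges and are counted by C_{m−1}; m = 11 gives C_10.

10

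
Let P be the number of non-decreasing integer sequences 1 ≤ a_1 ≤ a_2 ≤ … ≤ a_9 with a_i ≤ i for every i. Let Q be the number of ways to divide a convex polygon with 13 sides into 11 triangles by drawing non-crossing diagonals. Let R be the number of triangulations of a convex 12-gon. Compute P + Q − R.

46852

Weakly increasing sequences with a_i ≤ i biject with Dyck paths of semilength 9, so there are C_9. So P = C_9 = 4862.
Triangulations of a convex m-gon are counted by C_{m−2}; with m = 13 this is C_11. So Q = C_11 = 58786.
Triangulations of a convex m-gon are counted by C_{m−2}; with m = 12 this is C_10. So R = C_10 = 16796.
P + Q − R = 4862 + 58786 − 16796 = 46852.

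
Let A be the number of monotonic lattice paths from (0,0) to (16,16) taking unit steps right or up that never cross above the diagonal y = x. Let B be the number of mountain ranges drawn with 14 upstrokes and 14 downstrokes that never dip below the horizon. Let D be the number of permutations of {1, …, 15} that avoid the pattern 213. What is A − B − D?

Monotone paths in an n×n grid that stay weakly below the diagonal are counted by C_n; here n = 16. So A = C_16 = 35357670.
Dyck paths of semilength n (length 2n) are counted by C_n; here n = 14. So B = C_14 = 2674440.
Permutations of [n] avoiding any single length-3 pattern are counted by C_n; here n = 15. So D = C_15 = 9694845.
A − B − D = 35357670 − 2674440 − 9694845 = 22988385.

22988385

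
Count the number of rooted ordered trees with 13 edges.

742900

A rooted plane tree with 13 edges has 14 nodes, and the count is C_13.
C_13 = C_12 · 2(2·12+1)/(12+2) = 208012 · 50/14 = 742900.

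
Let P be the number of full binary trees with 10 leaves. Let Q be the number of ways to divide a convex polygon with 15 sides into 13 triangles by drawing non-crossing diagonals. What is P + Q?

747762

A full binary tree with L leaves has L−1 internal nodes and is counted by C_{L−1}; L = 10 gives C_9. So P = C_9 = 4862.
The number of triangulations of a 15-gon is the Catalan number C_13 (index = sides − 2). So Q = C_13 = 742900.
P + Q = 4862 + 742900 = 747762.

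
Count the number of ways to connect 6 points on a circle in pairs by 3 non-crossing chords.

Non-crossing perfect matchings of 2n points on a circle are counted by C_n; with 6 points, n = 3.
C_3 = 5.

5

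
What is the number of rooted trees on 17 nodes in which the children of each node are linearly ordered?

35357670

A rooted plane tree on 17 nodes has 16 edges, and such trees are counted by C_16.
C_16 = 35357670.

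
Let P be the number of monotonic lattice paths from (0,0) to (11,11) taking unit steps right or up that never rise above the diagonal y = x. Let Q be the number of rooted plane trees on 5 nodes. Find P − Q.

58772

Sub-diagonal monotone paths from (0,0) to (11,11) biject with Dyck paths of semilength 11, giving C_11. So P = C_11 = 58786.
A rooted plane tree on 5 nodes has 4 edges, and such trees are counted by C_4. So Q = C_4 = 14.
P − Q = 58786 − 14 = 58772.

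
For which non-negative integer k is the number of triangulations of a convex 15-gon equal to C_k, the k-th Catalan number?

The number of triangulations of a 15-gon is the Catalan number C_13 (index = sides − 2).

13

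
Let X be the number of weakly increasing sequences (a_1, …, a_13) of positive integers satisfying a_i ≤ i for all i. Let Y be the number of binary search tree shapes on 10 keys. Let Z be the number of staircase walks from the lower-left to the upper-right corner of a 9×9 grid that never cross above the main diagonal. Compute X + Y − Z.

Such sub-staircase sequences of length n are counted by C_n; here n = 13. So X = C_13 = 742900.
Binary trees (left/right distinguished) on n nodes are counted by C_n; here n = 10. So Y = C_10 = 16796.
Monotone paths in an n×n grid that stay weakly below the diagonal are counted by C_n; here n = 9. So Z = C_9 = 4862.
X + Y − Z = 742900 + 16796 − 4862 = 754834.

754834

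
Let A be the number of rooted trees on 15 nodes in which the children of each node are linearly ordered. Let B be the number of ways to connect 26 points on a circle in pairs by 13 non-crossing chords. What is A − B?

1931540

Rooted ordered (plane) trees on m nodes have m−1 edges and are counted by C_{m−1}; m = 15 gives C_14. So A = C_14 = 2674440.
Pairing 26 circle points by 13 non-crossing chords gives C_13 matchings. So B = C_13 = 742900.
A − B = 2674440 − 742900 = 1931540.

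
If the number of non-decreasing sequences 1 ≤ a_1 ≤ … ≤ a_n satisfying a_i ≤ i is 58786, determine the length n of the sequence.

11

Such sub-staircase sequences of length n are counted by C_n; 58786 = C_11.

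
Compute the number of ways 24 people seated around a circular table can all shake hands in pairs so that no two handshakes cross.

With 24 = 2·12 people, non-crossing handshake pairings are non-crossing perfect matchings on a circle, counted by C_12.
C_12 = C(24,12)/13 = 2704156/13 = 208012.

208012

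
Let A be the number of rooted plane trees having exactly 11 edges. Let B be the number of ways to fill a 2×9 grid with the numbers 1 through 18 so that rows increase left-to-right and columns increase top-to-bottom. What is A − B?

53924

Rooted ordered trees with n edges are counted by C_n; here n = 11. So A = C_11 = 58786.
By the hook-length formula (or a Dyck-path bijection), SYT of shape 2×9 number C_9. So B = C_9 = 4862.
A − B = 58786 − 4862 = 53924.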